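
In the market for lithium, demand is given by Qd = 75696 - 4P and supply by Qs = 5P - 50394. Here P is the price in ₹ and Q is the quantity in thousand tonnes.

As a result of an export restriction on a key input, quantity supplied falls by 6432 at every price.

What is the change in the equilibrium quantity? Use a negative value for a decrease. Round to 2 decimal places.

-2858.67

Solve the original market: 75696 - 4P = 5P - 50394, hence P = 14010 and Q = 19656.
The shock moves the curves to Qd = 75696 - 4P and Qs = 5P - 56826.
New equilibrium: 75696 - 4P = 5P - 56826 ⇒ 132522 = 9P ⇒ P = 44174/3 ≈ 14724.6667, Q = 50392/3 ≈ 16797.3333.
ΔQ = 16797.3333 − 19656 = -2858.67.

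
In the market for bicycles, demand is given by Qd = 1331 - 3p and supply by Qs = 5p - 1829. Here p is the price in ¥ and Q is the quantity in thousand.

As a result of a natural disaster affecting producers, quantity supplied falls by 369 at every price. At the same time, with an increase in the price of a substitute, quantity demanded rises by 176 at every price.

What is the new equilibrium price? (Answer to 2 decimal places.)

Solve the original market: 1331 - 3p = 5p - 1829, hence p = 395 and Q = 146.
After the shift, demand is Qd = 1507 - 3p and supply is Qs = 5p - 2198.
Equate the new curves: 1507 - 3p = 5p - 2198, giving 3705 = 8p, p = 463.125, Q = 117.625.

463.13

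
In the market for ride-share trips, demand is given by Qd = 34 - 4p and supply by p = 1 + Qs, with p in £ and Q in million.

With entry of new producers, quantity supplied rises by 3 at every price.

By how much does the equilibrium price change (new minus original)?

-0.6

Before the shock: 34 - 4p = p - 1 ⇒ 35 = 5p ⇒ p = 7, Q = 6.
The new curves are Qd = 34 - 4p (demand) and Qs = p + 2 (supply).
New equilibrium: 34 - 4p = p + 2 ⇒ 32 = 5p ⇒ p = 6.4, Q = 8.4.
Δp = 6.4 − 7 = -0.6.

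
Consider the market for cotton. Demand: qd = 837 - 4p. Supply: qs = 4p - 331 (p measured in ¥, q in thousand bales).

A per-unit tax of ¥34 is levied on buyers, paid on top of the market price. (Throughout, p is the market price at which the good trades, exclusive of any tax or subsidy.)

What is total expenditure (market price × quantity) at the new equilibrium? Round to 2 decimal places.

23865.00

Initially, 837 - 4p = 4p - 331, so 1168 = 8p and p = 146, q = 253.
Since buyers pay the price plus the tax, the effective demand curve becomes qd = 701 - 4p.
Clearing the new market: 701 - 4p = 4p - 331, so p = 129 and q = 185.
New expenditure = 129 × 185 = 23865.00.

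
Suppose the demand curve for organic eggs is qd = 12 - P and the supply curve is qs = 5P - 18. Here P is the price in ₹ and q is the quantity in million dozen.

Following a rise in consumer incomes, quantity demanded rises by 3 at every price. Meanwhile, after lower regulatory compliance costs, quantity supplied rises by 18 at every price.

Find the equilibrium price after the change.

Initially, 12 - P = 5P - 18, so 30 = 6P and P = 5, q = 7.
The shock moves the curves to qd = 15 - P and qs = 5P.
Clearing the new market: 15 - P = 5P, so P = 2.5 and q = 12.5.

2.5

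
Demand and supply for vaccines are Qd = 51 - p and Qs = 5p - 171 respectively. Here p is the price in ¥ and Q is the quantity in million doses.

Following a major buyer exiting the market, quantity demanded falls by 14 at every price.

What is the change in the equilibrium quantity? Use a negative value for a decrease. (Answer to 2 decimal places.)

Before the shock: 51 - p = 5p - 171 ⇒ 222 = 6p ⇒ p = 37, Q = 14.
After the shift, demand is Qd = 37 - p and supply is Qs = 5p - 171.
New equilibrium: 37 - p = 5p - 171 ⇒ 208 = 6p ⇒ p = 104/3 ≈ 34.6667, Q = 7/3 ≈ 2.3333.
ΔQ = 2.3333 − 14 = -11.67.

-11.67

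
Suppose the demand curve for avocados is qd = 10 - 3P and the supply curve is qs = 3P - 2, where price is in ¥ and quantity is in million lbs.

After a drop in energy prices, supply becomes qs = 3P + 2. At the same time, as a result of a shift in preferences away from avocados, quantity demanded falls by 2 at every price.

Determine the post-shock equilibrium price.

1

Solve the original market: 10 - 3P = 3P - 2, hence P = 2 and q = 4.
After the shift, demand is qd = 8 - 3P and supply is qs = 3P + 2.
New equilibrium: 8 - 3P = 3P + 2 ⇒ 6 = 6P ⇒ P = 1, q = 5.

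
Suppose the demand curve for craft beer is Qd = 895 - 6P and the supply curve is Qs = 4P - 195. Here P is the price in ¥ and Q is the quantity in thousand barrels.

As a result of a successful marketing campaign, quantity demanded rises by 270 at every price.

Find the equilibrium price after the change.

Original equilibrium: 895 - 6P = 4P - 195 gives 1090 = 10P, so P = 109 and Q = 241.
With the change applied: demand Qd = 1165 - 6P, supply Qs = 4P - 195.
New equilibrium: 1165 - 6P = 4P - 195 ⇒ 1360 = 10P ⇒ P = 136, Q = 349.

136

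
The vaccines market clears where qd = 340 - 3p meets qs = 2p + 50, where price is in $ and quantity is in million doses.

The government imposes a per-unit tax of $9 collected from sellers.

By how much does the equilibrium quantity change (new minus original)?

Initially, 340 - 3p = 2p + 50, so 290 = 5p and p = 58, q = 166.
Since sellers keep the price net of the tax, the effective supply curve becomes qs = 2p + 32.
New equilibrium: 340 - 3p = 2p + 32 ⇒ 308 = 5p ⇒ p = 61.6, q = 155.2.
Δq = 155.2 − 166 = -10.8.

-10.8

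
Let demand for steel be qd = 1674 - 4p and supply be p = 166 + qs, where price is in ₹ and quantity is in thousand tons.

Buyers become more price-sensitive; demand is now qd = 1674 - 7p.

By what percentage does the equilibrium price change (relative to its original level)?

Initially, 1674 - 4p = p - 166, so 1840 = 5p and p = 368, q = 202.
The shock moves the curves to qd = 1674 - 7p and qs = p - 166.
Setting them equal: 1674 - 7p = p - 166 → 1840 = 8p, so p = 230 and q = 64.
%Δp = (230 − 368) / 368 × 100 = -37.5%.

-37.5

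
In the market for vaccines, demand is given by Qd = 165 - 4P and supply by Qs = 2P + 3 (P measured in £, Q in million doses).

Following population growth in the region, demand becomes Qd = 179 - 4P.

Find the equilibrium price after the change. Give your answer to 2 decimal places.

29.33

Before the shock: 165 - 4P = 2P + 3 ⇒ 162 = 6P ⇒ P = 27, Q = 57.
With the change applied: demand Qd = 179 - 4P, supply Qs = 2P + 3.
Setting them equal: 179 - 4P = 2P + 3 → 176 = 6P, so P = 88/3 ≈ 29.3333 and Q = 185/3 ≈ 61.6667.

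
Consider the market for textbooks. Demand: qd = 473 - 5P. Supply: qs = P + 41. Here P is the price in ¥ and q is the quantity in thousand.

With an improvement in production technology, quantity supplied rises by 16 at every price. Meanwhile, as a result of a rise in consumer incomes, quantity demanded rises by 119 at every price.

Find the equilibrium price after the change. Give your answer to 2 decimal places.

Before the shock: 473 - 5P = P + 41 ⇒ 432 = 6P ⇒ P = 72, q = 113.
After the shift, demand is qd = 592 - 5P and supply is qs = P + 57.
New equilibrium: 592 - 5P = P + 57 ⇒ 535 = 6P ⇒ P = 535/6 ≈ 89.1667, q = 877/6 ≈ 146.1667.

89.17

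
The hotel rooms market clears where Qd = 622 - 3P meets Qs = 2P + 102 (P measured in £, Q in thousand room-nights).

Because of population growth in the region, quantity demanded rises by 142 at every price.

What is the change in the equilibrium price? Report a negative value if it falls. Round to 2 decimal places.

+28.40

Before the shock: 622 - 3P = 2P + 102 ⇒ 520 = 5P ⇒ P = 104, Q = 310.
The new curves are Qd = 764 - 3P (demand) and Qs = 2P + 102 (supply).
New equilibrium: 764 - 3P = 2P + 102 ⇒ 662 = 5P ⇒ P = 132.4, Q = 366.8.
ΔP = 132.4 − 104 = +28.40.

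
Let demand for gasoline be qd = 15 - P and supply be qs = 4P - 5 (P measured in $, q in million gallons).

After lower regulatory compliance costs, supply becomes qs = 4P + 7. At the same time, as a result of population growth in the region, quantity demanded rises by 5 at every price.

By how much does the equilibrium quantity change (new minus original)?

+6.4

Before the shock: 15 - P = 4P - 5 ⇒ 20 = 5P ⇒ P = 4, q = 11.
After the shift, demand is qd = 20 - P and supply is qs = 4P + 7.
Setting them equal: 20 - P = 4P + 7 → 13 = 5P, so P = 2.6 and q = 17.4.
Δq = 17.4 − 11 = +6.4.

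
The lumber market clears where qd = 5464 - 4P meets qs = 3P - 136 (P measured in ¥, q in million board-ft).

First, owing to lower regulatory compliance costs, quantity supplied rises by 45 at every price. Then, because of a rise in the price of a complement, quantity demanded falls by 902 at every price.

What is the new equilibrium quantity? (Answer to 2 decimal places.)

1903.14

Solve the original market: 5464 - 4P = 3P - 136, hence P = 800 and q = 2264.
The new curves are qd = 4562 - 4P (demand) and qs = 3P - 91 (supply).
Equate the new curves: 4562 - 4P = 3P - 91, giving 4653 = 7P, P = 4653/7 ≈ 664.7143, q = 13322/7 ≈ 1903.1429.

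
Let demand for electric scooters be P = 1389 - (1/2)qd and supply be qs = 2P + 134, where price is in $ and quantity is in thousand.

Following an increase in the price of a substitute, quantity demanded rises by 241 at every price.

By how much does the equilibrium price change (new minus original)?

+60.25

Before the shock: 2778 - 2P = 2P + 134 ⇒ 2644 = 4P ⇒ P = 661, q = 1456.
The new curves are qd = 3019 - 2P (demand) and qs = 2P + 134 (supply).
New equilibrium: 3019 - 2P = 2P + 134 ⇒ 2885 = 4P ⇒ P = 721.25, q = 1576.5.
ΔP = 721.25 − 661 = +60.25.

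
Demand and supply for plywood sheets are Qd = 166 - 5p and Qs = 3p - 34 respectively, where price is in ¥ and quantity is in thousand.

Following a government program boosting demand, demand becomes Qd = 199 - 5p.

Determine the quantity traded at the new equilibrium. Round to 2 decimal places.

53.38

Before the shock: 166 - 5p = 3p - 34 ⇒ 200 = 8p ⇒ p = 25, Q = 41.
The shock moves the curves to Qd = 199 - 5p and Qs = 3p - 34.
New equilibrium: 199 - 5p = 3p - 34 ⇒ 233 = 8p ⇒ p = 29.125, Q = 53.375.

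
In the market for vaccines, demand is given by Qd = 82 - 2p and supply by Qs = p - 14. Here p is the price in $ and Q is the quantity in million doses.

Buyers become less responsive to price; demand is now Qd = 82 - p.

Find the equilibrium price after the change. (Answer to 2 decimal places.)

Solve the original market: 82 - 2p = p - 14, hence p = 32 and Q = 18.
After the shift, demand is Qd = 82 - p and supply is Qs = p - 14.
Clearing the new market: 82 - p = p - 14, so p = 48 and Q = 34.

48.00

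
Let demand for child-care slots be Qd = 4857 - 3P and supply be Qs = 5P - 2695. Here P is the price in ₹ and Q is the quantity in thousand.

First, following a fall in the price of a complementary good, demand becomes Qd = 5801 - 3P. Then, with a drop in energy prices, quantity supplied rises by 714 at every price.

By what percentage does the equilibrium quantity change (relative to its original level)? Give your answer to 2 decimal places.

+42.36

Before the shock: 4857 - 3P = 5P - 2695 ⇒ 7552 = 8P ⇒ P = 944, Q = 2025.
The shock moves the curves to Qd = 5801 - 3P and Qs = 5P - 1981.
Equate the new curves: 5801 - 3P = 5P - 1981, giving 7782 = 8P, P = 972.75, Q = 2882.75.
%ΔQ = (2882.75 − 2025) / 2025 × 100 = +42.36%.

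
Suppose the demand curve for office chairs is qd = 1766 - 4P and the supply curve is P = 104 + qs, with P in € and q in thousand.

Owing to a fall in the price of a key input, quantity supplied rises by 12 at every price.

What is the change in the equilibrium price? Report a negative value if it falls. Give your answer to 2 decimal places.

-2.40

Before the shock: 1766 - 4P = P - 104 ⇒ 1870 = 5P ⇒ P = 374, q = 270.
The shock moves the curves to qd = 1766 - 4P and qs = P - 92.
Clearing the new market: 1766 - 4P = P - 92, so P = 371.6 and q = 279.6.
ΔP = 371.6 − 374 = -2.40.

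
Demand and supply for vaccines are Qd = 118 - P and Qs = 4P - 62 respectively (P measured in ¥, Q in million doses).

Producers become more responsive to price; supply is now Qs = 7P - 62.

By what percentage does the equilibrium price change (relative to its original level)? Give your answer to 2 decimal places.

Original equilibrium: 118 - P = 4P - 62 gives 180 = 5P, so P = 36 and Q = 82.
With the change applied: demand Qd = 118 - P, supply Qs = 7P - 62.
Clearing the new market: 118 - P = 7P - 62, so P = 22.5 and Q = 95.5.
%ΔP = (22.5 − 36) / 36 × 100 = -37.50%.

-37.50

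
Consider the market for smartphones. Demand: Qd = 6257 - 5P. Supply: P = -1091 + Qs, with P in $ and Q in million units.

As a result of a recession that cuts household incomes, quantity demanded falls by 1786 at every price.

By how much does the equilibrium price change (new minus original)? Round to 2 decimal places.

Original equilibrium: 6257 - 5P = P + 1091 gives 5166 = 6P, so P = 861 and Q = 1952.
After the shift, demand is Qd = 4471 - 5P and supply is Qs = P + 1091.
New equilibrium: 4471 - 5P = P + 1091 ⇒ 3380 = 6P ⇒ P = 1690/3 ≈ 563.3333, Q = 4963/3 ≈ 1654.3333.
ΔP = 563.3333 − 861 = -297.67.

-297.67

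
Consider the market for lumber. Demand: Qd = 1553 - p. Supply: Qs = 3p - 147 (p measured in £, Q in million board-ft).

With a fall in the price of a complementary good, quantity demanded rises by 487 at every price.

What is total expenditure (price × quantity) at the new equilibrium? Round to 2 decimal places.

816434.44

Solve the original market: 1553 - p = 3p - 147, hence p = 425 and Q = 1128.
The new curves are Qd = 2040 - p (demand) and Qs = 3p - 147 (supply).
Setting them equal: 2040 - p = 3p - 147 → 2187 = 4p, so p = 546.75 and Q = 1493.25.
New expenditure = 546.75 × 1493.25 = 816434.44.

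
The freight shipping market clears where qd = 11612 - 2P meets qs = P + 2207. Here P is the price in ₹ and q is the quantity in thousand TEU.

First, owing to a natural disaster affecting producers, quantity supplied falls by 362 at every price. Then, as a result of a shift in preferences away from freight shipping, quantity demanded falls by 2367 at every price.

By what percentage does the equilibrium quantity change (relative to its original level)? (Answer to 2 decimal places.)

Initially, 11612 - 2P = P + 2207, so 9405 = 3P and P = 3135, q = 5342.
The shock moves the curves to qd = 9245 - 2P and qs = P + 1845.
Equate the new curves: 9245 - 2P = P + 1845, giving 7400 = 3P, P = 7400/3 ≈ 2466.6667, q = 12935/3 ≈ 4311.6667.
%Δq = (4311.6667 − 5342) / 5342 × 100 = -19.29%.

-19.29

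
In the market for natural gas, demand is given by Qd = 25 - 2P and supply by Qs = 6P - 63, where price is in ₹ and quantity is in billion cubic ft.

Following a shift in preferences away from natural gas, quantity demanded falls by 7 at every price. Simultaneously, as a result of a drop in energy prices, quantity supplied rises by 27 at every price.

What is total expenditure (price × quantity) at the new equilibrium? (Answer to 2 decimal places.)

Before the shock: 25 - 2P = 6P - 63 ⇒ 88 = 8P ⇒ P = 11, Q = 3.
The shock moves the curves to Qd = 18 - 2P and Qs = 6P - 36.
Clearing the new market: 18 - 2P = 6P - 36, so P = 6.75 and Q = 4.5.
New expenditure = 6.75 × 4.5 = 30.38.

30.38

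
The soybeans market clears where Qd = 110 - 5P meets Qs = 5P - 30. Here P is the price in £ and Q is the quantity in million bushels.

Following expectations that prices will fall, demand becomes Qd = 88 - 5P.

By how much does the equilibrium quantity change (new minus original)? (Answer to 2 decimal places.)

-11.00

Before the shock: 110 - 5P = 5P - 30 ⇒ 140 = 10P ⇒ P = 14, Q = 40.
The new curves are Qd = 88 - 5P (demand) and Qs = 5P - 30 (supply).
New equilibrium: 88 - 5P = 5P - 30 ⇒ 118 = 10P ⇒ P = 11.8, Q = 29.
ΔQ = 29 − 40 = -11.00.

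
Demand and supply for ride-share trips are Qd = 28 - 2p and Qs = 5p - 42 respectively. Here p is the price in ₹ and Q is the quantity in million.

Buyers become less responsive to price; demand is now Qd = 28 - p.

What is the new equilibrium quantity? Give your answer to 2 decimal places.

16.33

Solve the original market: 28 - 2p = 5p - 42, hence p = 10 and Q = 8.
After the shift, demand is Qd = 28 - p and supply is Qs = 5p - 42.
Clearing the new market: 28 - p = 5p - 42, so p = 35/3 ≈ 11.6667 and Q = 49/3 ≈ 16.3333.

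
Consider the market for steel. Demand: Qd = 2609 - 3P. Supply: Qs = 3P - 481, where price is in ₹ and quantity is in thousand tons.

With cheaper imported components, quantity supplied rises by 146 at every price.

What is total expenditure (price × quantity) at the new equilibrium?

557888

Before the shock: 2609 - 3P = 3P - 481 ⇒ 3090 = 6P ⇒ P = 515, Q = 1064.
The new curves are Qd = 2609 - 3P (demand) and Qs = 3P - 335 (supply).
Clearing the new market: 2609 - 3P = 3P - 335, so P = 1472/3 ≈ 490.6667 and Q = 1137.
New expenditure = 490.6667 × 1137 = 557888.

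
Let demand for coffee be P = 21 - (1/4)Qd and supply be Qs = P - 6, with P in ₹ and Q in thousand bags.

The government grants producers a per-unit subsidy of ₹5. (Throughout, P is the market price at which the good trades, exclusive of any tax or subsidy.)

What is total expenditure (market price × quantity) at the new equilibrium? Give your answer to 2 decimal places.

Initially, 84 - 4P = P - 6, so 90 = 5P and P = 18, Q = 12.
Since sellers receive the price plus the subsidy, the effective supply curve becomes Qs = P - 1.
Equate the new curves: 84 - 4P = P - 1, giving 85 = 5P, P = 17, Q = 16.
New expenditure = 17 × 16 = 272.00.

272.00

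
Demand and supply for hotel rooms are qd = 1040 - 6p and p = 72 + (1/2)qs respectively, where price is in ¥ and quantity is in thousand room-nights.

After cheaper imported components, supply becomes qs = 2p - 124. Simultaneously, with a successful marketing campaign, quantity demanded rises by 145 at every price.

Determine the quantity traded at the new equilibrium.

203.25

Initially, 1040 - 6p = 2p - 144, so 1184 = 8p and p = 148, q = 152.
After the shift, demand is qd = 1185 - 6p and supply is qs = 2p - 124.
New equilibrium: 1185 - 6p = 2p - 124 ⇒ 1309 = 8p ⇒ p = 163.625, q = 203.25.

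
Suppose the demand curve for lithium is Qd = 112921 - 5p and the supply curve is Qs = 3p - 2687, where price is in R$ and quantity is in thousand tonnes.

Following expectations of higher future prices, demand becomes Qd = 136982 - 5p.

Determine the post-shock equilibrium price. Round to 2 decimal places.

17458.63

Solve the original market: 112921 - 5p = 3p - 2687, hence p = 14451 and Q = 40666.
The shock moves the curves to Qd = 136982 - 5p and Qs = 3p - 2687.
Setting them equal: 136982 - 5p = 3p - 2687 → 139669 = 8p, so p = 17458.625 and Q = 49688.875.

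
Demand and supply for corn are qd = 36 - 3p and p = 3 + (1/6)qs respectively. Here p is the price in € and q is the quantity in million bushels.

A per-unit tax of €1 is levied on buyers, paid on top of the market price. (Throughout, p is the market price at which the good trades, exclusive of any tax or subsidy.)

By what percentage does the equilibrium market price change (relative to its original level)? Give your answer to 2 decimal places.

-5.56

Initially, 36 - 3p = 6p - 18, so 54 = 9p and p = 6, q = 18.
Since buyers pay the price plus the tax, the effective demand curve becomes qd = 33 - 3p.
Setting them equal: 33 - 3p = 6p - 18 → 51 = 9p, so p = 17/3 ≈ 5.6667 and q = 16.
%Δp = (5.6667 − 6) / 6 × 100 = -5.56%.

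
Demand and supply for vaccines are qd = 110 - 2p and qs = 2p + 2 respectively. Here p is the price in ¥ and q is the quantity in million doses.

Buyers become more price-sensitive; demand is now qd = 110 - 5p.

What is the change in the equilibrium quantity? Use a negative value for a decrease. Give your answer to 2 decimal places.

Solve the original market: 110 - 2p = 2p + 2, hence p = 27 and q = 56.
The shock moves the curves to qd = 110 - 5p and qs = 2p + 2.
New equilibrium: 110 - 5p = 2p + 2 ⇒ 108 = 7p ⇒ p = 108/7 ≈ 15.4286, q = 230/7 ≈ 32.8571.
Δq = 32.8571 − 56 = -23.14.

-23.14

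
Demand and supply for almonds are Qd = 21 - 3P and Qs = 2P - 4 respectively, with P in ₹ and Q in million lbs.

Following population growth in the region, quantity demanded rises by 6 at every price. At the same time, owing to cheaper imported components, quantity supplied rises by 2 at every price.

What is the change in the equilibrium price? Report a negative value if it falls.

+0.8

Before the shock: 21 - 3P = 2P - 4 ⇒ 25 = 5P ⇒ P = 5, Q = 6.
The shock moves the curves to Qd = 27 - 3P and Qs = 2P - 2.
New equilibrium: 27 - 3P = 2P - 2 ⇒ 29 = 5P ⇒ P = 5.8, Q = 9.6.
ΔP = 5.8 − 5 = +0.8.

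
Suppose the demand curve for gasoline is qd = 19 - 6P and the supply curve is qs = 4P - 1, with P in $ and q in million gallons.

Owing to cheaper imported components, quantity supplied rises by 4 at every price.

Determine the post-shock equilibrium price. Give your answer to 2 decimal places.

1.60

Initially, 19 - 6P = 4P - 1, so 20 = 10P and P = 2, q = 7.
After the shift, demand is qd = 19 - 6P and supply is qs = 4P + 3.
Setting them equal: 19 - 6P = 4P + 3 → 16 = 10P, so P = 1.6 and q = 9.4.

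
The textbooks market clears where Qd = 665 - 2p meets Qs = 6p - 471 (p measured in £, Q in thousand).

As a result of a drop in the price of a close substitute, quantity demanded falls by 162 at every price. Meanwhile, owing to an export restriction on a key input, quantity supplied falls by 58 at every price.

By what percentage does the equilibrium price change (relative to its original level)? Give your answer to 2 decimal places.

Solve the original market: 665 - 2p = 6p - 471, hence p = 142 and Q = 381.
With the change applied: demand Qd = 503 - 2p, supply Qs = 6p - 529.
New equilibrium: 503 - 2p = 6p - 529 ⇒ 1032 = 8p ⇒ p = 129, Q = 245.
%Δp = (129 − 142) / 142 × 100 = -9.15%.

-9.15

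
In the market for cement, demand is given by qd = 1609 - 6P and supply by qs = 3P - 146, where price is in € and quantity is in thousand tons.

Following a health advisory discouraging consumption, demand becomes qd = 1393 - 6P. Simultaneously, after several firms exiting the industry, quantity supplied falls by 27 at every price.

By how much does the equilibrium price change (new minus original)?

Original equilibrium: 1609 - 6P = 3P - 146 gives 1755 = 9P, so P = 195 and q = 439.
The new curves are qd = 1393 - 6P (demand) and qs = 3P - 173 (supply).
Equate the new curves: 1393 - 6P = 3P - 173, giving 1566 = 9P, P = 174, q = 349.
ΔP = 174 − 195 = -21.

-21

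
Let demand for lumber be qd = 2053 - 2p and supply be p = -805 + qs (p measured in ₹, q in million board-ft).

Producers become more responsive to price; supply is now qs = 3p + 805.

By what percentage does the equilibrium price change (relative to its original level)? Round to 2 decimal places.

Initially, 2053 - 2p = p + 805, so 1248 = 3p and p = 416, q = 1221.
With the change applied: demand qd = 2053 - 2p, supply qs = 3p + 805.
Clearing the new market: 2053 - 2p = 3p + 805, so p = 249.6 and q = 1553.8.
%Δp = (249.6 − 416) / 416 × 100 = -40.00%.

-40.00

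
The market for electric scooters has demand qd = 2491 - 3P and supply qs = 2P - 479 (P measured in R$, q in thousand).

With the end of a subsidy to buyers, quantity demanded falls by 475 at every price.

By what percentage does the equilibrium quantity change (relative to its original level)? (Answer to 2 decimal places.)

Solve the original market: 2491 - 3P = 2P - 479, hence P = 594 and q = 709.
With the change applied: demand qd = 2016 - 3P, supply qs = 2P - 479.
Equate the new curves: 2016 - 3P = 2P - 479, giving 2495 = 5P, P = 499, q = 519.
%Δq = (519 − 709) / 709 × 100 = -26.80%.

-26.80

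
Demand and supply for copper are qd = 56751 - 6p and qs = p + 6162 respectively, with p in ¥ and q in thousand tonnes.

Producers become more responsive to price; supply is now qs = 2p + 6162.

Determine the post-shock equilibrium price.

Before the shock: 56751 - 6p = p + 6162 ⇒ 50589 = 7p ⇒ p = 7227, q = 13389.
The new curves are qd = 56751 - 6p (demand) and qs = 2p + 6162 (supply).
New equilibrium: 56751 - 6p = 2p + 6162 ⇒ 50589 = 8p ⇒ p = 6323.625, q = 18809.25.

6323.625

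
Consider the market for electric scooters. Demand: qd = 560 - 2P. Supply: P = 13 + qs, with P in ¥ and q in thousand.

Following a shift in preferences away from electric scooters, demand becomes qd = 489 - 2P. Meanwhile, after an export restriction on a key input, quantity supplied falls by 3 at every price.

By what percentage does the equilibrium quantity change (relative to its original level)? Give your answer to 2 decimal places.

-14.42

Initially, 560 - 2P = P - 13, so 573 = 3P and P = 191, q = 178.
With the change applied: demand qd = 489 - 2P, supply qs = P - 16.
Clearing the new market: 489 - 2P = P - 16, so P = 505/3 ≈ 168.3333 and q = 457/3 ≈ 152.3333.
%Δq = (152.3333 − 178) / 178 × 100 = -14.42%.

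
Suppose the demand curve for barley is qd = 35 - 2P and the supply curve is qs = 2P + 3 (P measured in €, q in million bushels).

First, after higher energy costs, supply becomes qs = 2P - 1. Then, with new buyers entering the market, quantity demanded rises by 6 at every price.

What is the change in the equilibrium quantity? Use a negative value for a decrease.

Original equilibrium: 35 - 2P = 2P + 3 gives 32 = 4P, so P = 8 and q = 19.
The new curves are qd = 41 - 2P (demand) and qs = 2P - 1 (supply).
Clearing the new market: 41 - 2P = 2P - 1, so P = 10.5 and q = 20.
Δq = 20 − 19 = +1.

+1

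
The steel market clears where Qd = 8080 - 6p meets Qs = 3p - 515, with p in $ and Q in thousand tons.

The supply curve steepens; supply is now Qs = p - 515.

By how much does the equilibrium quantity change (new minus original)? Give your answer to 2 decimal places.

Original equilibrium: 8080 - 6p = 3p - 515 gives 8595 = 9p, so p = 955 and Q = 2350.
The shock moves the curves to Qd = 8080 - 6p and Qs = p - 515.
Setting them equal: 8080 - 6p = p - 515 → 8595 = 7p, so p = 8595/7 ≈ 1227.8571 and Q = 4990/7 ≈ 712.8571.
ΔQ = 712.8571 − 2350 = -1637.14.

-1637.14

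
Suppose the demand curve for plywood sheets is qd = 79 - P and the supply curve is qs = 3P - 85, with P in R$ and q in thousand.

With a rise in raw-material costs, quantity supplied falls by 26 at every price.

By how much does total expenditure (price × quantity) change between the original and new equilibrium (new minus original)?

-61.75

Solve the original market: 79 - P = 3P - 85, hence P = 41 and q = 38.
The new curves are qd = 79 - P (demand) and qs = 3P - 111 (supply).
New equilibrium: 79 - P = 3P - 111 ⇒ 190 = 4P ⇒ P = 47.5, q = 31.5.
Expenditure moves from 41×38 = 1558 to 47.5×31.5 = 1496.25; change = -61.75.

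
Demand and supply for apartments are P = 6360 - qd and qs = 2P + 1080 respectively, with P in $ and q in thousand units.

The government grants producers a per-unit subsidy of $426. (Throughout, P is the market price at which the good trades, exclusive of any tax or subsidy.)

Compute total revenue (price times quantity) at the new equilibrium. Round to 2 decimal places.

7208784.00

Original equilibrium: 6360 - P = 2P + 1080 gives 5280 = 3P, so P = 1760 and q = 4600.
Since sellers receive the price plus the subsidy, the effective supply curve becomes qs = 2P + 1932.
Setting them equal: 6360 - P = 2P + 1932 → 4428 = 3P, so P = 1476 and q = 4884.
New expenditure = 1476 × 4884 = 7208784.00.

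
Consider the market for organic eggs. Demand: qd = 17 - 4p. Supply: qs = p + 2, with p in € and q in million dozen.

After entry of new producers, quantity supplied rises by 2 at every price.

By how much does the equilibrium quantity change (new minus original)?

Before the shock: 17 - 4p = p + 2 ⇒ 15 = 5p ⇒ p = 3, q = 5.
With the change applied: demand qd = 17 - 4p, supply qs = p + 4.
Equate the new curves: 17 - 4p = p + 4, giving 13 = 5p, p = 2.6, q = 6.6.
Δq = 6.6 − 5 = +1.6.

+1.6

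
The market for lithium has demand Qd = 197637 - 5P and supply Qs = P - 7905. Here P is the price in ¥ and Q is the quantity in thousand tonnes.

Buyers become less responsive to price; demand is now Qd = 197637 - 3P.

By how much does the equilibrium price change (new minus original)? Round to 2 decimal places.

Initially, 197637 - 5P = P - 7905, so 205542 = 6P and P = 34257, Q = 26352.
With the change applied: demand Qd = 197637 - 3P, supply Qs = P - 7905.
Clearing the new market: 197637 - 3P = P - 7905, so P = 51385.5 and Q = 43480.5.
ΔP = 51385.5 − 34257 = +17128.50.

+17128.50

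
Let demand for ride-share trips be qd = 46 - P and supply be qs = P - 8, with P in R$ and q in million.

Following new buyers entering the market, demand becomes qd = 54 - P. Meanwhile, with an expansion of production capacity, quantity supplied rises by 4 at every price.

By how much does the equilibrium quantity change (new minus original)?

Before the shock: 46 - P = P - 8 ⇒ 54 = 2P ⇒ P = 27, q = 19.
The shock moves the curves to qd = 54 - P and qs = P - 4.
Equate the new curves: 54 - P = P - 4, giving 58 = 2P, P = 29, q = 25.
Δq = 25 − 19 = +6.

+6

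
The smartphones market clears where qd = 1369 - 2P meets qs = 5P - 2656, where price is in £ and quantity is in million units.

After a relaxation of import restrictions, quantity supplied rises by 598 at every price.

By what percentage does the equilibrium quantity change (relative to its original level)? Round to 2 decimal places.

+78.02

Initially, 1369 - 2P = 5P - 2656, so 4025 = 7P and P = 575, q = 219.
The new curves are qd = 1369 - 2P (demand) and qs = 5P - 2058 (supply).
Equate the new curves: 1369 - 2P = 5P - 2058, giving 3427 = 7P, P = 3427/7 ≈ 489.5714, q = 2729/7 ≈ 389.8571.
%Δq = (389.8571 − 219) / 219 × 100 = +78.02%.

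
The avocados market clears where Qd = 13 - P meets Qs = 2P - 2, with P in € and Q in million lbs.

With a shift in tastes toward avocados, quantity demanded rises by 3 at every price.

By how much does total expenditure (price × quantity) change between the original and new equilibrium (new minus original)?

+20

Solve the original market: 13 - P = 2P - 2, hence P = 5 and Q = 8.
The new curves are Qd = 16 - P (demand) and Qs = 2P - 2 (supply).
Setting them equal: 16 - P = 2P - 2 → 18 = 3P, so P = 6 and Q = 10.
Expenditure moves from 5×8 = 40 to 6×10 = 60; change = +20.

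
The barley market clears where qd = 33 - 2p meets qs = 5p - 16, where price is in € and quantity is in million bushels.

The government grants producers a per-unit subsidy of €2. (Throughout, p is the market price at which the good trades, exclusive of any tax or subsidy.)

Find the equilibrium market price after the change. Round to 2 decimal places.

Solve the original market: 33 - 2p = 5p - 16, hence p = 7 and q = 19.
Since sellers receive the price plus the subsidy, the effective supply curve becomes qs = 5p - 6.
Equate the new curves: 33 - 2p = 5p - 6, giving 39 = 7p, p = 39/7 ≈ 5.5714, q = 153/7 ≈ 21.8571.

5.57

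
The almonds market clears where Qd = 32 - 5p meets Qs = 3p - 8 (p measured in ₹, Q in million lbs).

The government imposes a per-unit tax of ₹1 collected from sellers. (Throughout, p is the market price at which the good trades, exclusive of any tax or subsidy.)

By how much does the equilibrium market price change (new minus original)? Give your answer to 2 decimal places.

+0.38

Before the shock: 32 - 5p = 3p - 8 ⇒ 40 = 8p ⇒ p = 5, Q = 7.
Since sellers keep the price net of the tax, the effective supply curve becomes Qs = 3p - 11.
Setting them equal: 32 - 5p = 3p - 11 → 43 = 8p, so p = 5.375 and Q = 5.125.
Δp = 5.375 − 5 = +0.38.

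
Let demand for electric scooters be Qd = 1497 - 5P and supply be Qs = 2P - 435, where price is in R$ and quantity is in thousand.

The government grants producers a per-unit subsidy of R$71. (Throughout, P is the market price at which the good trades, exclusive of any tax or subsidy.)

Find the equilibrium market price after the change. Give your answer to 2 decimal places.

255.71

Solve the original market: 1497 - 5P = 2P - 435, hence P = 276 and Q = 117.
Since sellers receive the price plus the subsidy, the effective supply curve becomes Qs = 2P - 293.
Setting them equal: 1497 - 5P = 2P - 293 → 1790 = 7P, so P = 1790/7 ≈ 255.7143 and Q = 1529/7 ≈ 218.4286.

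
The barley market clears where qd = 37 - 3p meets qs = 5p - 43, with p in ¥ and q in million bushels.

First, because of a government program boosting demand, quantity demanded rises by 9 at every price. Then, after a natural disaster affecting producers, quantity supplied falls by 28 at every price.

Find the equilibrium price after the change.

Solve the original market: 37 - 3p = 5p - 43, hence p = 10 and q = 7.
With the change applied: demand qd = 46 - 3p, supply qs = 5p - 71.
Equate the new curves: 46 - 3p = 5p - 71, giving 117 = 8p, p = 14.625, q = 2.125.

14.625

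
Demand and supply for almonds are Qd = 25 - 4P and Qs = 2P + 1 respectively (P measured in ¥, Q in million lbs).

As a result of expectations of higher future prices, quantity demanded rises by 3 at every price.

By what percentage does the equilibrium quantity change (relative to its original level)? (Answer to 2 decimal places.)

+11.11

Before the shock: 25 - 4P = 2P + 1 ⇒ 24 = 6P ⇒ P = 4, Q = 9.
After the shift, demand is Qd = 28 - 4P and supply is Qs = 2P + 1.
Equate the new curves: 28 - 4P = 2P + 1, giving 27 = 6P, P = 4.5, Q = 10.
%ΔQ = (10 − 9) / 9 × 100 = +11.11%.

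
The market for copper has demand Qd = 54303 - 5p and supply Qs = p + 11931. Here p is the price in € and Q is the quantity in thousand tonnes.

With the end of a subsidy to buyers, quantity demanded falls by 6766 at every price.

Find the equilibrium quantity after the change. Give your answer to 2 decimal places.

17865.33

Before the shock: 54303 - 5p = p + 11931 ⇒ 42372 = 6p ⇒ p = 7062, Q = 18993.
With the change applied: demand Qd = 47537 - 5p, supply Qs = p + 11931.
Equate the new curves: 47537 - 5p = p + 11931, giving 35606 = 6p, p = 17803/3 ≈ 5934.3333, Q = 53596/3 ≈ 17865.3333.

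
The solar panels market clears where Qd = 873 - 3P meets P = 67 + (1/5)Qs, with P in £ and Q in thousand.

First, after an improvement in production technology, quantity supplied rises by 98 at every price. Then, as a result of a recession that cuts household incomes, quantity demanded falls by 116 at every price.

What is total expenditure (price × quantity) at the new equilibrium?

Original equilibrium: 873 - 3P = 5P - 335 gives 1208 = 8P, so P = 151 and Q = 420.
After the shift, demand is Qd = 757 - 3P and supply is Qs = 5P - 237.
Equate the new curves: 757 - 3P = 5P - 237, giving 994 = 8P, P = 124.25, Q = 384.25.
New expenditure = 124.25 × 384.25 = 47743.0625.

47743.0625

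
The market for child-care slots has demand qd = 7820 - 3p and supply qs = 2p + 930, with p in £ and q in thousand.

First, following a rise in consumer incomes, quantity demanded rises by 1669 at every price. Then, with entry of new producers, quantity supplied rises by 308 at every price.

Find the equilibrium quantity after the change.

Original equilibrium: 7820 - 3p = 2p + 930 gives 6890 = 5p, so p = 1378 and q = 3686.
With the change applied: demand qd = 9489 - 3p, supply qs = 2p + 1238.
New equilibrium: 9489 - 3p = 2p + 1238 ⇒ 8251 = 5p ⇒ p = 1650.2, q = 4538.4.

4538.4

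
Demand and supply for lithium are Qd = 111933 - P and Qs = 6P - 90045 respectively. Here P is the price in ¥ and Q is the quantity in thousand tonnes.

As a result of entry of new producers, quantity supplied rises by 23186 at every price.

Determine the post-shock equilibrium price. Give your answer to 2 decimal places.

25541.71

Before the shock: 111933 - P = 6P - 90045 ⇒ 201978 = 7P ⇒ P = 28854, Q = 83079.
The new curves are Qd = 111933 - P (demand) and Qs = 6P - 66859 (supply).
New equilibrium: 111933 - P = 6P - 66859 ⇒ 178792 = 7P ⇒ P = 178792/7 ≈ 25541.7143, Q = 604739/7 ≈ 86391.2857.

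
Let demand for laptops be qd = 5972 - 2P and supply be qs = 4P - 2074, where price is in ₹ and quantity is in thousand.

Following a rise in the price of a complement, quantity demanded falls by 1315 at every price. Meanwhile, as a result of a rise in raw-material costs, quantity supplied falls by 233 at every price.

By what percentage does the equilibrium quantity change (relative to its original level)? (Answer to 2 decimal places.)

-29.01

Initially, 5972 - 2P = 4P - 2074, so 8046 = 6P and P = 1341, q = 3290.
The new curves are qd = 4657 - 2P (demand) and qs = 4P - 2307 (supply).
Equate the new curves: 4657 - 2P = 4P - 2307, giving 6964 = 6P, P = 3482/3 ≈ 1160.6667, q = 7007/3 ≈ 2335.6667.
%Δq = (2335.6667 − 3290) / 3290 × 100 = -29.01%.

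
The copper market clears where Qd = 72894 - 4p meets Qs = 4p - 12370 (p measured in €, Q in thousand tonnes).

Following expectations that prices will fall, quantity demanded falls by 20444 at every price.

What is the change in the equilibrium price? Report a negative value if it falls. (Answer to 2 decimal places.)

Solve the original market: 72894 - 4p = 4p - 12370, hence p = 10658 and Q = 30262.
The shock moves the curves to Qd = 52450 - 4p and Qs = 4p - 12370.
Setting them equal: 52450 - 4p = 4p - 12370 → 64820 = 8p, so p = 8102.5 and Q = 20040.
Δp = 8102.5 − 10658 = -2555.50.

-2555.50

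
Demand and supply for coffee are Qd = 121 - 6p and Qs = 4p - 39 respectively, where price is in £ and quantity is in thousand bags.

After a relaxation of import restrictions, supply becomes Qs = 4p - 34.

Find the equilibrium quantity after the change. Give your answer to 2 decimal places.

Original equilibrium: 121 - 6p = 4p - 39 gives 160 = 10p, so p = 16 and Q = 25.
With the change applied: demand Qd = 121 - 6p, supply Qs = 4p - 34.
Clearing the new market: 121 - 6p = 4p - 34, so p = 15.5 and Q = 28.

28.00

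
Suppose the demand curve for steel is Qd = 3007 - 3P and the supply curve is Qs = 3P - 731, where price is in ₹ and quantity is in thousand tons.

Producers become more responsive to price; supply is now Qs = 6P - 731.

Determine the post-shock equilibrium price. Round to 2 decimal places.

Initially, 3007 - 3P = 3P - 731, so 3738 = 6P and P = 623, Q = 1138.
After the shift, demand is Qd = 3007 - 3P and supply is Qs = 6P - 731.
New equilibrium: 3007 - 3P = 6P - 731 ⇒ 3738 = 9P ⇒ P = 1246/3 ≈ 415.3333, Q = 1761.

415.33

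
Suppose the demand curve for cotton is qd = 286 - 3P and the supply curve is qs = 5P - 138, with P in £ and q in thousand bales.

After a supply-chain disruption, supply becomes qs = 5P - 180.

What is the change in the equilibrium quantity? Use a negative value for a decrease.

Initially, 286 - 3P = 5P - 138, so 424 = 8P and P = 53, q = 127.
After the shift, demand is qd = 286 - 3P and supply is qs = 5P - 180.
Clearing the new market: 286 - 3P = 5P - 180, so P = 58.25 and q = 111.25.
Δq = 111.25 − 127 = -15.75.

-15.75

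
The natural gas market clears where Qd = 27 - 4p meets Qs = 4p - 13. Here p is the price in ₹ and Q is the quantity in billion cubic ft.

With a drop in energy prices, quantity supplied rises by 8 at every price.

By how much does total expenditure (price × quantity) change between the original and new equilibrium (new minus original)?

Before the shock: 27 - 4p = 4p - 13 ⇒ 40 = 8p ⇒ p = 5, Q = 7.
The new curves are Qd = 27 - 4p (demand) and Qs = 4p - 5 (supply).
New equilibrium: 27 - 4p = 4p - 5 ⇒ 32 = 8p ⇒ p = 4, Q = 11.
Expenditure moves from 5×7 = 35 to 4×11 = 44; change = +9.

+9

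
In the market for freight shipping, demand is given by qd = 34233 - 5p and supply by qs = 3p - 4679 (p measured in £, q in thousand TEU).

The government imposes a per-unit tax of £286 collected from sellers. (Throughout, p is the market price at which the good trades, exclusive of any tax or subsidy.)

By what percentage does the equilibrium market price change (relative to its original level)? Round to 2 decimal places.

Original equilibrium: 34233 - 5p = 3p - 4679 gives 38912 = 8p, so p = 4864 and q = 9913.
Since sellers keep the price net of the tax, the effective supply curve becomes qs = 3p - 5537.
New equilibrium: 34233 - 5p = 3p - 5537 ⇒ 39770 = 8p ⇒ p = 4971.25, q = 9376.75.
%Δp = (4971.25 − 4864) / 4864 × 100 = +2.20%.

+2.20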